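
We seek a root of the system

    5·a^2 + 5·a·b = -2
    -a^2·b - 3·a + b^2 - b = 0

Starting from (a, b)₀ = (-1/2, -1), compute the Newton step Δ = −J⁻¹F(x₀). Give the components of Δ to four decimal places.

At (-1/2, -1): F = (5.7500, 3.7500).
Jacobian J = [[10·a + 5·b, 5·a], [-2·a·b - 3, -a^2 + 2·b - 1]].
At the point, J = [[-10.0000, -2.5000], [-4.0000, -3.2500]] (det J = 22.5000).
Solving J·Δ = −F gives Δ = (0.4139, 0.6444).

(0.4139, 0.6444)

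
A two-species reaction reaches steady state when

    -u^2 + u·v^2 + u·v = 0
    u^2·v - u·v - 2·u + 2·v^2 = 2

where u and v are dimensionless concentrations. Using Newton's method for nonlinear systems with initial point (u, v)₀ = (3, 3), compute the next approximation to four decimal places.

(2.3818, 1.8909)

At (3, 3): F = (27.0000, 28.0000).
Jacobian J = [[-2·u + v^2 + v, 2·u·v + u], [2·u·v - v - 2, u^2 - u + 4·v]].
At the point, J = [[6.0000, 21.0000], [13.0000, 18.0000]] (det J = -165.0000).
Solving J·Δ = −F gives Δ = (-0.6182, -1.1091).
Then the next iterate is (u, v)₁ = (2.3818, 1.8909).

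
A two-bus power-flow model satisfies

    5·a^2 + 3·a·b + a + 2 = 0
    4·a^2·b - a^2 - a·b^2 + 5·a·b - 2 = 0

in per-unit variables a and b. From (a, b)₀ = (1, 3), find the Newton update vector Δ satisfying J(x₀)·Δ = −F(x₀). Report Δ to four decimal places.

(0.2500, -7.3333)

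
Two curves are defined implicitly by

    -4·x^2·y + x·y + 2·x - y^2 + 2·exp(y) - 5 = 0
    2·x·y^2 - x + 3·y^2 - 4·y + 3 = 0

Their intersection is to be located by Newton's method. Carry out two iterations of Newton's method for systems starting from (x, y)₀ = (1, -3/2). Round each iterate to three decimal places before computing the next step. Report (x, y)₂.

(1.177, 0.082)

At (1, -3/2): F = (-0.30374, 19.250).
Jacobian J = [[-8·x·y + y + 2, -4·x^2 + x - 2·y + 2·exp(y)], [2·y^2 - 1, 4·x·y + 6·y - 4]].
At the point, J = [[12.500, 0.44626], [3.500, -19.000]] (det J = -239.06191).
Solving J·Δ = −F gives Δ = (-0.012, 1.011).
Then the next iterate is (x, y)₁ = (0.988, -0.489).
Round to (0.988, -0.489) and repeat: F = (-0.61044, 5.15787), J = [[5.37606, -0.71210], [-0.52176, -8.86653]].
Δ = (0.189, 0.571), so (x, y)₂ = (1.177, 0.082).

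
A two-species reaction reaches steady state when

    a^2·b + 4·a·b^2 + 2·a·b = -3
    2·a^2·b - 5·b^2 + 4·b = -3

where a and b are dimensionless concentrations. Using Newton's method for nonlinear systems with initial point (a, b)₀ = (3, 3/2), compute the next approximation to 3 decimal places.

At (3, 3/2): F = (52.500, 24.750).
Jacobian J = [[2·a·b + 4·b^2 + 2·b, a^2 + 8·a·b + 2·a], [4·a·b, 2·a^2 - 10·b + 4]].
At the point, J = [[21.000, 51.000], [18.000, 7.000]] (det J = -771.000).
Solving J·Δ = −F gives Δ = (-1.161, -0.552).
Then the next iterate is (a, b)₁ = (1.839, 0.948).

(1.839, 0.948)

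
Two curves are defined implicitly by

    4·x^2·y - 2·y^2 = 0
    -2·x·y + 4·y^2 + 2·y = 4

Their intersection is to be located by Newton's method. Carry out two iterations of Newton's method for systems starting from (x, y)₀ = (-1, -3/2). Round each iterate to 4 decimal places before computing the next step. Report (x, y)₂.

(0.6339, -1.0722)

At (-1, -3/2): F = (-10.5000, -1.0000).
Jacobian J = [[8·x·y, 4·x^2 - 4·y], [-2·y, -2·x + 8·y + 2]].
At the point, J = [[12.0000, 10.0000], [3.0000, -8.0000]] (det J = -126.0000).
Solving J·Δ = −F gives Δ = (0.7460, 0.1548).
Then the next iterate is (x, y)₁ = (-0.2540, -1.3452).
Round to (-0.2540, -1.3452) and repeat: F = (-3.966274, -0.135509), J = [[2.733446, 5.638864], [2.6904, -8.2536]].
Δ = (0.8879, 0.2730), so (x, y)₂ = (0.6339, -1.0722).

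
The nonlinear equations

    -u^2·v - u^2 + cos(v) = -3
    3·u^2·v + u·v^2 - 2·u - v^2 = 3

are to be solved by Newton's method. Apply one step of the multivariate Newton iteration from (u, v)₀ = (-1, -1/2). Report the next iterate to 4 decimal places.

At (-1, -1/2): F = (3.377583, -3.0000).
Jacobian J = [[-2·u·v - 2·u, -u^2 - sin(v)], [6·u·v + v^2 - 2, 3·u^2 + 2·u·v - 2·v]].
At the point, J = [[1.0000, -0.520574], [1.2500, 5.0000]] (det J = 5.650718).
Solving J·Δ = −F gives Δ = (-2.7123, 1.2781).
Then the next iterate is (u, v)₁ = (-3.7123, 0.7781).

(-3.7123, 0.7781)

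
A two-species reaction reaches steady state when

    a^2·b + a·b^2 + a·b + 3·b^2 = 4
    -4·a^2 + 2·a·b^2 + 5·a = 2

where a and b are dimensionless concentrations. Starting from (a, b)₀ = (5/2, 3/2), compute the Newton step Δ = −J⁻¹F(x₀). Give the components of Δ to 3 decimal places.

(-0.932, -0.436)

At (5/2, 3/2): F = (21.500, -3.250).
Jacobian J = [[2·a·b + b^2 + b, a^2 + 2·a·b + a + 6·b], [-8·a + 2·b^2 + 5, 4·a·b]].
At the point, J = [[11.250, 25.250], [-10.500, 15.000]] (det J = 433.875).
Solving J·Δ = −F gives Δ = (-0.932, -0.436).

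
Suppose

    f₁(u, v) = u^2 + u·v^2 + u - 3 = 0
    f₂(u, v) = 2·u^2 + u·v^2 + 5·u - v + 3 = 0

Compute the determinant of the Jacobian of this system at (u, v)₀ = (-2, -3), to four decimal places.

J = [[2·u + v^2 + 1, 2·u·v], [4·u + v^2 + 5, 2·u·v - 1]].
At the point, J = [[6.0000, 12.0000], [6.0000, 11.0000]].
det J = -6.0000.

-6.0000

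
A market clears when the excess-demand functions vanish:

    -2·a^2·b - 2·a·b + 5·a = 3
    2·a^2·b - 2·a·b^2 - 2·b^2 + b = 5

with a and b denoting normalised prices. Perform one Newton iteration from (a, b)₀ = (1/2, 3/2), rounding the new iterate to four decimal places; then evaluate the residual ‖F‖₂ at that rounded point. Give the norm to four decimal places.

7.6181

At (1/2, 3/2): F = (-2.7500, -9.5000).
Jacobian J = [[-4·a·b - 2·b + 5, -2·a^2 - 2·a], [4·a·b - 2·b^2, 2·a^2 - 4·a·b - 4·b + 1]].
At the point, J = [[-1.0000, -1.5000], [-1.5000, -7.5000]] (det J = 5.2500).
Solving J·Δ = −F gives Δ = (-1.2143, -1.0238).
Then the next iterate is (a, b)₁ = (-0.7143, 0.4762).
Re-evaluating at (-0.7143, 0.4762): F = (-6.377138, -4.167437), so ‖F‖₂ = 7.6181.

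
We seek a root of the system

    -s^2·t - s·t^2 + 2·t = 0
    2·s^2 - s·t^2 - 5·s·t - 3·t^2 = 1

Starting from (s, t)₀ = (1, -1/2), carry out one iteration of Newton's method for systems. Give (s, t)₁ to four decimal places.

(0.6792, -0.0047)

At (1, -1/2): F = (-0.7500, 2.5000).
Jacobian J = [[-2·s·t - t^2, -s^2 - 2·s·t + 2], [4·s - t^2 - 5·t, -2·s·t - 5·s - 6·t]].
At the point, J = [[0.7500, 2.0000], [6.2500, -1.0000]] (det J = -13.2500).
Solving J·Δ = −F gives Δ = (-0.3208, 0.4953).
Then the next iterate is (s, t)₁ = (0.6792, -0.0047).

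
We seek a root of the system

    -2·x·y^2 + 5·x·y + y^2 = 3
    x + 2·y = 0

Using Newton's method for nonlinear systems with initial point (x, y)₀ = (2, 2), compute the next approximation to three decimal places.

(-1.667, 0.833)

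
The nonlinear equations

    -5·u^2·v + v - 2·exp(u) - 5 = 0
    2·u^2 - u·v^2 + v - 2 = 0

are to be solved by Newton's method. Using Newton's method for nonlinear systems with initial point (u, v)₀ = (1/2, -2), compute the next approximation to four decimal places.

At (1/2, -2): F = (-7.797443, -5.5000).
Jacobian J = [[-10·u·v - 2·exp(u), -5·u^2 + 1], [4·u - v^2, -2·u·v + 1]].
At the point, J = [[6.702557, -0.2500], [-2.0000, 3.0000]] (det J = 19.607672).
Solving J·Δ = −F gives Δ = (1.2631, 2.6754).
Then the next iterate is (u, v)₁ = (1.7631, 0.6754).

(1.7631, 0.6754)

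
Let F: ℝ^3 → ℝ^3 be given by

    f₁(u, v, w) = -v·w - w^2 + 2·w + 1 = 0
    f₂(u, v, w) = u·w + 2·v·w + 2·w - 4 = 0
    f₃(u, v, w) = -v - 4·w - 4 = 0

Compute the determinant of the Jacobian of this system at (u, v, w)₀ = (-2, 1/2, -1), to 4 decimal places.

J = [[0, -w, -v - 2·w + 2], [w, 2·w, u + 2·v + 2], [0, -1, -4]].
At the point, J = [[0.0000, 1.0000, 3.5000], [-1.0000, -2.0000, 1.0000], [0.0000, -1.0000, -4.0000]].
det J = -0.5000.

-0.5000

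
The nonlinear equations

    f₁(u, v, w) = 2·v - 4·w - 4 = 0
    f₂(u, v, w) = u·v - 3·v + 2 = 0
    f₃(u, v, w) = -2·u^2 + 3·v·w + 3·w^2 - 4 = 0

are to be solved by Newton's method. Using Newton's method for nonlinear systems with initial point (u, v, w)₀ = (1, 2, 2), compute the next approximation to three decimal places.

(4.000, 4.000, 1.000)

At (1, 2, 2): F = (-8.000, -2.000, 18.000).
Jacobian J = [[0, 2, -4], [v, u - 3, 0], [-4·u, 3·w, 3·v + 6·w]].
At the point, J = [[0.000, 2.000, -4.000], [2.000, -2.000, 0.000], [-4.000, 6.000, 18.000]] (det J = -88.000).
Solving J·Δ = −F gives Δ = (3.000, 2.000, -1.000).
Then the next iterate is (u, v, w)₁ = (4.000, 4.000, 1.000).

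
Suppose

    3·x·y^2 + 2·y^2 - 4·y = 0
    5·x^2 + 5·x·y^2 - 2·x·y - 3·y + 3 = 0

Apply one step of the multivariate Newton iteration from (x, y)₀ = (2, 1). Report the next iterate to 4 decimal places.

At (2, 1): F = (4.0000, 26.0000).
Jacobian J = [[3·y^2, 6·x·y + 4·y - 4], [10·x + 5·y^2 - 2·y, 10·x·y - 2·x - 3]].
At the point, J = [[3.0000, 12.0000], [23.0000, 13.0000]] (det J = -237.0000).
Solving J·Δ = −F gives Δ = (-1.0970, -0.0591).
Then the next iterate is (x, y)₁ = (0.9030, 0.9409).

(0.9030, 0.9409)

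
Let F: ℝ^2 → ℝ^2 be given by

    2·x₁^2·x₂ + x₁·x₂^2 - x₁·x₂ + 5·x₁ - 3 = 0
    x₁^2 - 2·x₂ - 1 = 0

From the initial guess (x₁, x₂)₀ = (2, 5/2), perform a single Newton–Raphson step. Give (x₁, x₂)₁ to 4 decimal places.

(1.6955, 0.8909)

At (2, 5/2): F = (34.5000, -2.0000).
Jacobian J = [[4·x₁·x₂ + x₂^2 - x₂ + 5, 2·x₁^2 + 2·x₁·x₂ - x₁], [2·x₁, -2]].
At the point, J = [[28.7500, 16.0000], [4.0000, -2.0000]] (det J = -121.5000).
Solving J·Δ = −F gives Δ = (-0.3045, -1.6091).
Then the next iterate is (x₁, x₂)₁ = (1.6955, 0.8909).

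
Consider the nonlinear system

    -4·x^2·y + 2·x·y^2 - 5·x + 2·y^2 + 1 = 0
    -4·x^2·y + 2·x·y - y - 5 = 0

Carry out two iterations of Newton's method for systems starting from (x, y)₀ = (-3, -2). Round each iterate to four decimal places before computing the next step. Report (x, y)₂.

(0.2084, -4.2857)

At (-3, -2): F = (72.0000, 81.0000).
Jacobian J = [[-8·x·y + 2·y^2 - 5, -4·x^2 + 4·x·y + 4·y], [-8·x·y + 2·y, -4·x^2 + 2·x - 1]].
At the point, J = [[-45.0000, -20.0000], [-52.0000, -43.0000]] (det J = 895.0000).
Solving J·Δ = −F gives Δ = (1.6492, -0.1106).
Then the next iterate is (x, y)₁ = (-1.3508, -2.1106).
Round to (-1.3508, -2.1106) and repeat: F = (20.033145, 18.217112), J = [[-18.898723, -4.337049], [-27.029188, -11.000243]].
Δ = (1.5592, -2.1751), so (x, y)₂ = (0.2084, -4.2857).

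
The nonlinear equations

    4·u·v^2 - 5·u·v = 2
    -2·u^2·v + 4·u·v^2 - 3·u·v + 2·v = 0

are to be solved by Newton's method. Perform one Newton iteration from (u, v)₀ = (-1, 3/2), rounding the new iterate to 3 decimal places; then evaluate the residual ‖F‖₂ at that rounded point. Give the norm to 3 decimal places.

At (-1, 3/2): F = (-3.500, -4.500).
Jacobian J = [[4·v^2 - 5·v, 8·u·v - 5·u], [-4·u·v + 4·v^2 - 3·v, -2·u^2 + 8·u·v - 3·u + 2]].
At the point, J = [[1.500, -7.000], [10.500, -9.000]] (det J = 60.000).
Solving J·Δ = −F gives Δ = (0.000, -0.500).
Then the next iterate is (u, v)₁ = (-1.000, 1.000).
Re-evaluating at (-1.000, 1.000): F = (-1.000, -1.000), so ‖F‖₂ = 1.414.

1.414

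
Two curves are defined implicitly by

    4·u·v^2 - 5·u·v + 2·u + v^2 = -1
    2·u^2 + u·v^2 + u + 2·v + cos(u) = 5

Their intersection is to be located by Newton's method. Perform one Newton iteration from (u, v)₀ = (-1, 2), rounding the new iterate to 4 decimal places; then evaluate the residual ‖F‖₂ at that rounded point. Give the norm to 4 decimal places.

At (-1, 2): F = (-3.0000, -3.459698).
Jacobian J = [[4·v^2 - 5·v + 2, 8·u·v - 5·u + 2·v], [4·u + v^2 - sin(u) + 1, 2·u·v + 2]].
At the point, J = [[8.0000, -7.0000], [1.841471, -2.0000]] (det J = -3.109703).
Solving J·Δ = −F gives Δ = (-5.8584, -7.1239).
Then the next iterate is (u, v)₁ = (-6.8584, -5.1239).
Re-evaluating at (-6.8584, -5.1239): F = (-882.422597, -107.254666), so ‖F‖₂ = 888.9169.

888.9169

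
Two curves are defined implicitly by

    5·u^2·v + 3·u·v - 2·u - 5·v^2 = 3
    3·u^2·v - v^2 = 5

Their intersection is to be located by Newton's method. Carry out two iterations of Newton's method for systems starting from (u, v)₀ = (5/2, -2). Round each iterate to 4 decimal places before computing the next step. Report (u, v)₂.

At (5/2, -2): F = (-105.5000, -46.5000).
Jacobian J = [[10·u·v + 3·v - 2, 5·u^2 + 3·u - 10·v], [6·u·v, 3·u^2 - 2·v]].
At the point, J = [[-58.0000, 58.7500], [-30.0000, 22.7500]] (det J = 443.0000).
Solving J·Δ = −F gives Δ = (-0.7489, 1.0564).
Then the next iterate is (u, v)₁ = (1.7511, -0.9436).
Round to (1.7511, -0.9436) and repeat: F = (-30.378164, -14.570608), J = [[-21.354180, 30.021056], [-9.914028, 11.086254]].
Δ = (-1.6529, -0.1638), so (u, v)₂ = (0.0982, -1.1074).

(0.0982, -1.1074)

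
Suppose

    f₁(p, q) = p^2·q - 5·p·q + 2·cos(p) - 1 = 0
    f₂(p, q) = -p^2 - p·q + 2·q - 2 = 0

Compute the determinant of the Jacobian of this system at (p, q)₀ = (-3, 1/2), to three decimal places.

-158.089

J = [[2·p·q - 5·q - 2·sin(p), p^2 - 5·p], [-2·p - q, -p + 2]].
At the point, J = [[-5.21776, 24.000], [5.500, 5.000]].
det J = -158.089.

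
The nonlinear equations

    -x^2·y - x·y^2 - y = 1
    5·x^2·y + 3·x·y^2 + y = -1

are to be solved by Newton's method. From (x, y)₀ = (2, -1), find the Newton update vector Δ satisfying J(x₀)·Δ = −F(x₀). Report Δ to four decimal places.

At (2, -1): F = (2.0000, -14.0000).
Jacobian J = [[-2·x·y - y^2, -x^2 - 2·x·y - 1], [10·x·y + 3·y^2, 5·x^2 + 6·x·y + 1]].
At the point, J = [[3.0000, -1.0000], [-17.0000, 9.0000]] (det J = 10.0000).
Solving J·Δ = −F gives Δ = (-0.4000, 0.8000).

(-0.4000, 0.8000)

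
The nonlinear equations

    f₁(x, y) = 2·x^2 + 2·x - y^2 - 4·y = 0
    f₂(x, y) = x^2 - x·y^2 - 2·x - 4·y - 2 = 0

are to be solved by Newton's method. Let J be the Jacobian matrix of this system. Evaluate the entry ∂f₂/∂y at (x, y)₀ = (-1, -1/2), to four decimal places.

-5.0000

∂f₂/∂y = -2·x·y - 4.
At (-1, -1/2) this is -5.0000.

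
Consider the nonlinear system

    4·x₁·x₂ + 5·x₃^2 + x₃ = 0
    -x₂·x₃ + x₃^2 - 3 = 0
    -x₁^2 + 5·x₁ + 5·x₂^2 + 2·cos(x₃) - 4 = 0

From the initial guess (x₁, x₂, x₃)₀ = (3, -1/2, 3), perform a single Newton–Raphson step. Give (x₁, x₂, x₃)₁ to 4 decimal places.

At (3, -1/2, 3): F = (42.0000, 7.5000, 1.270015).
Jacobian J = [[4·x₂, 4·x₁, 10·x₃ + 1], [0, -x₃, -x₂ + 2·x₃], [-2·x₁ + 5, 10·x₂, -2·sin(x₃)]].
At the point, J = [[-2.0000, 12.0000, 31.0000], [0.0000, -3.0000, 6.5000], [-1.0000, -5.0000, -0.282240]] (det J = -237.693440).
Solving J·Δ = −F gives Δ = (2.0221, -0.0831, -1.1922).
Then the next iterate is (x₁, x₂, x₃)₁ = (5.0221, -0.5831, 1.8078).

(5.0221, -0.5831, 1.8078)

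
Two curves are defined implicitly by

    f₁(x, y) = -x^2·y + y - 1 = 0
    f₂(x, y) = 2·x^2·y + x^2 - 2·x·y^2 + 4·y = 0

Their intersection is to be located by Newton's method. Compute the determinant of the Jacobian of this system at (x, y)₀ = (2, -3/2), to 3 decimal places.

106.500

J = [[-2·x·y, -x^2 + 1], [4·x·y + 2·x - 2·y^2, 2·x^2 - 4·x·y + 4]].
At the point, J = [[6.000, -3.000], [-12.500, 24.000]].
det J = 106.500.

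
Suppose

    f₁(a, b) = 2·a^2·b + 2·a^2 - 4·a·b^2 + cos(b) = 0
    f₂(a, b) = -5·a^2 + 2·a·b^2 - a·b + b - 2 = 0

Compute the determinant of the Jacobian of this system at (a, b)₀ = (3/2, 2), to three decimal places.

-160.684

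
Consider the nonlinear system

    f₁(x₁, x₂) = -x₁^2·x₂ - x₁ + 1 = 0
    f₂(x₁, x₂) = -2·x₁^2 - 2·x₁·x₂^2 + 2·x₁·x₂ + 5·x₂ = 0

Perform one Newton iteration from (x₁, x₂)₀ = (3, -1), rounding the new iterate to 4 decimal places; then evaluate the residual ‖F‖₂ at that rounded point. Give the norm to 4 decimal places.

40.1071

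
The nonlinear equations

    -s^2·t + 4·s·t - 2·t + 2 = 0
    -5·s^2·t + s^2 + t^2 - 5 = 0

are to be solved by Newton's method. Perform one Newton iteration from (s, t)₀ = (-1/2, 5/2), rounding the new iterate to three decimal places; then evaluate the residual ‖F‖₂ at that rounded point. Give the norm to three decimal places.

2.990

At (-1/2, 5/2): F = (-8.625, -1.625).
Jacobian J = [[-2·s·t + 4·t, -s^2 + 4·s - 2], [-10·s·t + 2·s, -5·s^2 + 2·t]].
At the point, J = [[12.500, -4.250], [11.500, 3.750]] (det J = 95.750).
Solving J·Δ = −F gives Δ = (0.410, -0.824).
Then the next iterate is (s, t)₁ = (-0.090, 1.676).
Re-evaluating at (-0.090, 1.676): F = (-1.96894, -2.25080), so ‖F‖₂ = 2.990.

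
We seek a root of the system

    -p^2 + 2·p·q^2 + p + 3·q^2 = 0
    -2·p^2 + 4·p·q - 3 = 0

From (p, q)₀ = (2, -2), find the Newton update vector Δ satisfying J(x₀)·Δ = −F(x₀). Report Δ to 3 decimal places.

At (2, -2): F = (26.000, -27.000).
Jacobian J = [[-2·p + 2·q^2 + 1, 4·p·q + 6·q], [-4·p + 4·q, 4·p]].
At the point, J = [[5.000, -28.000], [-16.000, 8.000]] (det J = -408.000).
Solving J·Δ = −F gives Δ = (-1.343, 0.689).

(-1.343, 0.689)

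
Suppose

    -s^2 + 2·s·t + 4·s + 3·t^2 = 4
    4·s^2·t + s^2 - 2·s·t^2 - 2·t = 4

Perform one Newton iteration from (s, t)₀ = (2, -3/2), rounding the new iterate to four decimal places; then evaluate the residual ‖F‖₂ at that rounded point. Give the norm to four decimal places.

At (2, -3/2): F = (0.7500, -30.0000).
Jacobian J = [[-2·s + 2·t + 4, 2·s + 6·t], [8·s·t + 2·s - 2·t^2, 4·s^2 - 4·s·t - 2]].
At the point, J = [[-3.0000, -5.0000], [-24.5000, 26.0000]] (det J = -200.5000).
Solving J·Δ = −F gives Δ = (-0.6509, 0.5405).
Then the next iterate is (s, t)₁ = (1.3491, -0.9595).
Re-evaluating at (1.3491, -0.9595): F = (-0.250673, -9.730432), so ‖F‖₂ = 9.7337.

9.7337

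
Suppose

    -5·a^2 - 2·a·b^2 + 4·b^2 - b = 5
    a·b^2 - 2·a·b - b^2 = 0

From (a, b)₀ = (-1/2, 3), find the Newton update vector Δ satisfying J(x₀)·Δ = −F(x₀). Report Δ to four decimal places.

(-1.0882, -1.7206)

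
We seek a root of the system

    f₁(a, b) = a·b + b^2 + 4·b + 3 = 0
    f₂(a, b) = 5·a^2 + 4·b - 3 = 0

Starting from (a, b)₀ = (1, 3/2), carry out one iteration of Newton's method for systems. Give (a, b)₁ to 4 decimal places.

(0.8243, -0.0608)

At (1, 3/2): F = (12.7500, 8.0000).
Jacobian J = [[b, a + 2·b + 4], [10·a, 4]].
At the point, J = [[1.5000, 8.0000], [10.0000, 4.0000]] (det J = -74.0000).
Solving J·Δ = −F gives Δ = (-0.1757, -1.5608).
Then the next iterate is (a, b)₁ = (0.8243, -0.0608).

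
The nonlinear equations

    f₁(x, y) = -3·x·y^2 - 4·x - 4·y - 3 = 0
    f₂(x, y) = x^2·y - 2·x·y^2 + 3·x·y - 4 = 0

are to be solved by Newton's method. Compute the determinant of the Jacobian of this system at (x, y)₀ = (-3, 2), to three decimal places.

J = [[-3·y^2 - 4, -6·x·y - 4], [2·x·y - 2·y^2 + 3·y, x^2 - 4·x·y + 3·x]].
At the point, J = [[-16.000, 32.000], [-14.000, 24.000]].
det J = 64.000.

64.000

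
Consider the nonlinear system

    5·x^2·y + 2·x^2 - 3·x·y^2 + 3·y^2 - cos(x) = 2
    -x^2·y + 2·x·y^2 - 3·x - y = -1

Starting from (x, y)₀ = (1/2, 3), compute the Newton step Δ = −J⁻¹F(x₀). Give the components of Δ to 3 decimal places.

At (1/2, 3): F = (14.87242, 4.750).
Jacobian J = [[10·x·y + 4·x - 3·y^2 + sin(x), 5·x^2 - 6·x·y + 6·y], [-2·x·y + 2·y^2 - 3, -x^2 + 4·x·y - 1]].
At the point, J = [[-9.52057, 10.250], [12.000, 4.750]] (det J = -168.22273).
Solving J·Δ = −F gives Δ = (0.131, -1.330).

(0.131, -1.330)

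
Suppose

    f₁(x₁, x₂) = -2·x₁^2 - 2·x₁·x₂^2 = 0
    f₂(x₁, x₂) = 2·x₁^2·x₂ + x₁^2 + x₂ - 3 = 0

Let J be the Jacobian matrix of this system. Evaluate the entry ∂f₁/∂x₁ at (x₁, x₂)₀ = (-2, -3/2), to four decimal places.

∂f₁/∂x₁ = -4·x₁ - 2·x₂^2.
At (-2, -3/2) this is 3.5000.

3.5000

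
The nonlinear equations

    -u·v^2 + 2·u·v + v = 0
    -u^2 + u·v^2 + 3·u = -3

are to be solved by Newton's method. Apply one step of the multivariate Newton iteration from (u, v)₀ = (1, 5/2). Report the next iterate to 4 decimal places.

(-2.4848, 5.3030)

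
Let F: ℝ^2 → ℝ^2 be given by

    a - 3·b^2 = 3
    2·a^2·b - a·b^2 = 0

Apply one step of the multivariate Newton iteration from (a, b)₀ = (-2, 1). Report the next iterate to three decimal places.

(-2.857, -0.476)

At (-2, 1): F = (-8.000, 10.000).
Jacobian J = [[1, -6·b], [4·a·b - b^2, 2·a^2 - 2·a·b]].
At the point, J = [[1.000, -6.000], [-9.000, 12.000]] (det J = -42.000).
Solving J·Δ = −F gives Δ = (-0.857, -1.476).
Then the next iterate is (a, b)₁ = (-2.857, -0.476).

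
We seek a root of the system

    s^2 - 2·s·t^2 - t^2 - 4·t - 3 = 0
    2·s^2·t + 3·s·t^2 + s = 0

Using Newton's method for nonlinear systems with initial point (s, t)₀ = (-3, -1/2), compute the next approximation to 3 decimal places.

At (-3, -1/2): F = (9.250, -14.250).
Jacobian J = [[2·s - 2·t^2, -4·s·t - 2·t - 4], [4·s·t + 3·t^2 + 1, 2·s^2 + 6·s·t]].
At the point, J = [[-6.500, -9.000], [7.750, 27.000]] (det J = -105.750).
Solving J·Δ = −F gives Δ = (1.149, 0.198).
Then the next iterate is (s, t)₁ = (-1.851, -0.302).

(-1.851, -0.302)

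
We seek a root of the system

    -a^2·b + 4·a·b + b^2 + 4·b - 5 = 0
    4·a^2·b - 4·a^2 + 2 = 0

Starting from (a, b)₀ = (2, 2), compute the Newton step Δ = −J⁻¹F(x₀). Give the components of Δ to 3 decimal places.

At (2, 2): F = (15.000, 18.000).
Jacobian J = [[-2·a·b + 4·b, -a^2 + 4·a + 2·b + 4], [8·a·b - 8·a, 4·a^2]].
At the point, J = [[0.000, 12.000], [16.000, 16.000]] (det J = -192.000).
Solving J·Δ = −F gives Δ = (0.125, -1.250).

(0.125, -1.250)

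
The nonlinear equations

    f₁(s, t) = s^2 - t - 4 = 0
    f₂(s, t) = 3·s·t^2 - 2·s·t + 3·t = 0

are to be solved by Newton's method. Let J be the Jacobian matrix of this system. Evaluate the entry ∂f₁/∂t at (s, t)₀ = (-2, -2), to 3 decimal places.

-1.000

∂f₁/∂t = -1.
At (-2, -2) this is -1.000.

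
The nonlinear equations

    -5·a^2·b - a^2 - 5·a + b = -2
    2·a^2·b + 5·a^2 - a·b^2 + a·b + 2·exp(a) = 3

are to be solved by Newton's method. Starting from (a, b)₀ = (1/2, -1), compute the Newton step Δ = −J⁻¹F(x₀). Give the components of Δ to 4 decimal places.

(-1.0675, 2.2701)

At (1/2, -1): F = (-0.5000, 0.047443).
Jacobian J = [[-10·a·b - 2·a - 5, -5·a^2 + 1], [4·a·b + 10·a - b^2 + b + 2·exp(a), 2·a^2 - 2·a·b + a]].
At the point, J = [[-1.0000, -0.2500], [4.297443, 2.0000]] (det J = -0.925639).
Solving J·Δ = −F gives Δ = (-1.0675, 2.2701).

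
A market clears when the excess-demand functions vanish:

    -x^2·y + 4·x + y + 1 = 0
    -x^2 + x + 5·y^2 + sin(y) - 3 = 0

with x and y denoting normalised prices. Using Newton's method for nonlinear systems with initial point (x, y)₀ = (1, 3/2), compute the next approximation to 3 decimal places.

(-4.000, 0.555)

At (1, 3/2): F = (5.000, 9.24749).
Jacobian J = [[-2·x·y + 4, -x^2 + 1], [-2·x + 1, 10·y + cos(y)]].
At the point, J = [[1.000, 0.000], [-1.000, 15.07074]] (det J = 15.07074).
Solving J·Δ = −F gives Δ = (-5.000, -0.945).
Then the next iterate is (x, y)₁ = (-4.000, 0.555).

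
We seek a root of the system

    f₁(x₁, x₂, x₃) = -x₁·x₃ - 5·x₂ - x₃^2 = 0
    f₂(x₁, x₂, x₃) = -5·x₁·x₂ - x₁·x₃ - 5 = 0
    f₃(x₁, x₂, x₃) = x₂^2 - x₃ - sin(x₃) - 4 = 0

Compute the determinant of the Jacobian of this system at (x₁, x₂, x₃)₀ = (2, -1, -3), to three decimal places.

-76.100

J = [[-x₃, -5, -x₁ - 2·x₃], [-5·x₂ - x₃, -5·x₁, -x₁], [0, 2·x₂, -cos(x₃) - 1]].
At the point, J = [[3.000, -5.000, 4.000], [8.000, -10.000, -2.000], [0.000, -2.000, -0.01001]].
det J = -76.100.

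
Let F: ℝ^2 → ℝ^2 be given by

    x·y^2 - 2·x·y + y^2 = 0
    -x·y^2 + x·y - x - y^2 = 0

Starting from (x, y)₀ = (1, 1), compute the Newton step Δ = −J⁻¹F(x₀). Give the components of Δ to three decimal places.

At (1, 1): F = (0.000, -2.000).
Jacobian J = [[y^2 - 2·y, 2·x·y - 2·x + 2·y], [-y^2 + y - 1, -2·x·y + x - 2·y]].
At the point, J = [[-1.000, 2.000], [-1.000, -3.000]] (det J = 5.000).
Solving J·Δ = −F gives Δ = (-0.800, -0.400).

(-0.800, -0.400)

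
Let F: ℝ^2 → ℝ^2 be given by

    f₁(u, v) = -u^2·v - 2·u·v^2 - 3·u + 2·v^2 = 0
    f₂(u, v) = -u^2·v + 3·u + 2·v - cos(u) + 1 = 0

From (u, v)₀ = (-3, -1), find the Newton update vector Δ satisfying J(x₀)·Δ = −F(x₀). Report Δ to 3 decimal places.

(-119.274, 53.520)

At (-3, -1): F = (26.000, -0.01001).
Jacobian J = [[-2·u·v - 2·v^2 - 3, -u^2 - 4·u·v + 4·v], [-2·u·v + sin(u) + 3, -u^2 + 2]].
At the point, J = [[-11.000, -25.000], [-3.14112, -7.000]] (det J = -1.52800).
Solving J·Δ = −F gives Δ = (-119.274, 53.520).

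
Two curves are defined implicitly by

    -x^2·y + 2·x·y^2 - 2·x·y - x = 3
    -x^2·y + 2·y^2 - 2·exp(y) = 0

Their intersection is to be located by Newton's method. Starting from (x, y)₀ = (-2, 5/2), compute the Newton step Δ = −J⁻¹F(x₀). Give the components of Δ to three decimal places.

(0.390, -0.978)

At (-2, 5/2): F = (-26.000, -21.86499).
Jacobian J = [[-2·x·y + 2·y^2 - 2·y - 1, -x^2 + 4·x·y - 2·x], [-2·x·y, -x^2 + 4·y - 2·exp(y)]].
At the point, J = [[16.500, -20.000], [10.000, -18.36499]] (det J = -103.02230).
Solving J·Δ = −F gives Δ = (0.390, -0.978).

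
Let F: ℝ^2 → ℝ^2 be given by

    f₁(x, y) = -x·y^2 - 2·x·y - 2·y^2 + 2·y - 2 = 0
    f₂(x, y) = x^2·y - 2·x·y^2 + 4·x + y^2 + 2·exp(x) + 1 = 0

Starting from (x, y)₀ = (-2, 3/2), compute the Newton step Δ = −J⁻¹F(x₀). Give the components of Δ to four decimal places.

At (-2, 3/2): F = (7.0000, 10.520671).
Jacobian J = [[-y^2 - 2·y, -2·x·y - 2·x - 4·y + 2], [2·x·y - 2·y^2 + 2·exp(x) + 4, x^2 - 4·x·y + 2·y]].
At the point, J = [[-5.2500, 6.0000], [-6.229329, 19.0000]] (det J = -62.374023).
Solving J·Δ = −F gives Δ = (1.1203, -0.1864).

(1.1203, -0.1864)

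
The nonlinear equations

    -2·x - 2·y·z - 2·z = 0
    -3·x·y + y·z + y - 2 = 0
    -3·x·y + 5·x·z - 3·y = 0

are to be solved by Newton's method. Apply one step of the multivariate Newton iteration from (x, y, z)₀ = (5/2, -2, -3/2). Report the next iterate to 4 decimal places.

(3.8831, 0.3065, 0.4234)

At (5/2, -2, -3/2): F = (-8.0000, 14.0000, 2.2500).
Jacobian J = [[-2, -2·z, -2·y - 2], [-3·y, -3·x + z + 1, y], [-3·y + 5·z, -3·x - 3, 5·x]].
At the point, J = [[-2.0000, 3.0000, 2.0000], [6.0000, -8.0000, -2.0000], [-1.5000, -10.5000, 12.5000]] (det J = -124.0000).
Solving J·Δ = −F gives Δ = (1.3831, 2.3065, 1.9234).
Then the next iterate is (x, y, z)₁ = (3.8831, 0.3065, 0.4234).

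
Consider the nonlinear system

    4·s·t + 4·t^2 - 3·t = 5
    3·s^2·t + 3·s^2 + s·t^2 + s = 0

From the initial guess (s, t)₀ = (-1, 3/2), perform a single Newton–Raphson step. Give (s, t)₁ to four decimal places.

At (-1, 3/2): F = (-6.5000, 4.2500).
Jacobian J = [[4·t, 4·s + 8·t - 3], [6·s·t + 6·s + t^2 + 1, 3·s^2 + 2·s·t]].
At the point, J = [[6.0000, 5.0000], [-11.7500, 0.0000]] (det J = 58.7500).
Solving J·Δ = −F gives Δ = (0.3617, 0.8660).
Then the next iterate is (s, t)₁ = (-0.6383, 2.3660).

(-0.6383, 2.3660)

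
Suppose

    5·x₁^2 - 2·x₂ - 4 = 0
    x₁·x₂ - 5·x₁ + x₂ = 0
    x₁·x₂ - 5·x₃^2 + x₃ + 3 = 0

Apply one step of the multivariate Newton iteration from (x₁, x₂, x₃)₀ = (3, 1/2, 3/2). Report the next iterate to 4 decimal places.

At (3, 1/2, 3/2): F = (40.0000, -13.0000, -5.2500).
Jacobian J = [[10·x₁, -2, 0], [x₂ - 5, x₁ + 1, 0], [x₂, x₁, -10·x₃ + 1]].
At the point, J = [[30.0000, -2.0000, 0.0000], [-4.5000, 4.0000, 0.0000], [0.5000, 3.0000, -14.0000]] (det J = -1554.0000).
Solving J·Δ = −F gives Δ = (-1.2072, 1.8919, -0.0127).
Then the next iterate is (x₁, x₂, x₃)₁ = (1.7928, 2.3919, 1.4873).

(1.7928, 2.3919, 1.4873)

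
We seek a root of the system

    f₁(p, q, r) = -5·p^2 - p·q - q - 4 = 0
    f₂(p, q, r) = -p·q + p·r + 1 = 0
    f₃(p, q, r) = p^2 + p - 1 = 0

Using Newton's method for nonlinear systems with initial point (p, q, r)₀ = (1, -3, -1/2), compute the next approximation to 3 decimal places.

At (1, -3, -1/2): F = (-3.000, 3.500, 1.000).
Jacobian J = [[-10·p - q, -p - 1, 0], [-q + r, -p, p], [2·p + 1, 0, 0]].
At the point, J = [[-7.000, -2.000, 0.000], [2.500, -1.000, 1.000], [3.000, 0.000, 0.000]] (det J = -6.000).
Solving J·Δ = −F gives Δ = (-0.333, -0.333, -3.000).
Then the next iterate is (p, q, r)₁ = (0.667, -3.333, -3.500).

(0.667, -3.333, -3.500)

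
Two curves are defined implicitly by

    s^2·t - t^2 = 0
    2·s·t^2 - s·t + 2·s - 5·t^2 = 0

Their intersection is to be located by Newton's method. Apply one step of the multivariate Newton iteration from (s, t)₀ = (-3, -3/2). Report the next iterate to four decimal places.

(-2.3684, -0.6612)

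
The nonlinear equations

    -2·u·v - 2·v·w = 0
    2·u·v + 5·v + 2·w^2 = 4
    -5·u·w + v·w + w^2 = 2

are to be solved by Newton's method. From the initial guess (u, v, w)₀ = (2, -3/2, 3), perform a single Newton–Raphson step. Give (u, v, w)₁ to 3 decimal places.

(0.688, -0.687, 2.021)

At (2, -3/2, 3): F = (15.000, 0.500, -27.500).
Jacobian J = [[-2·v, -2·u - 2·w, -2·v], [2·v, 2·u + 5, 4·w], [-5·w, w, -5·u + v + 2·w]].
At the point, J = [[3.000, -10.000, 3.000], [-3.000, 9.000, 12.000], [-15.000, 3.000, -5.500]] (det J = 2086.500).
Solving J·Δ = −F gives Δ = (-1.312, 0.813, -0.979).
Then the next iterate is (u, v, w)₁ = (0.688, -0.687, 2.021).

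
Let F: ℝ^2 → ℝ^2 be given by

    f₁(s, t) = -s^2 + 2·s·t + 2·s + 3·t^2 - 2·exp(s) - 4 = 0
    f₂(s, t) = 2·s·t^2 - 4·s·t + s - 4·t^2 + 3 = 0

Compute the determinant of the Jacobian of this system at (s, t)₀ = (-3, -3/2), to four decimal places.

378.3179

J = [[-2·s + 2·t - 2·exp(s) + 2, 2·s + 6·t], [2·t^2 - 4·t + 1, 4·s·t - 4·s - 8·t]].
At the point, J = [[4.900426, -15.0000], [11.5000, 42.0000]].
det J = 378.3179.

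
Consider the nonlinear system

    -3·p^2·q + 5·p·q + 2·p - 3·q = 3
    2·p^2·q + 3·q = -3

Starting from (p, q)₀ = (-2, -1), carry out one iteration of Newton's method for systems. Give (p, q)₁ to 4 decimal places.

(-1.9429, -0.3143)

At (-2, -1): F = (18.0000, -8.0000).
Jacobian J = [[-6·p·q + 5·q + 2, -3·p^2 + 5·p - 3], [4·p·q, 2·p^2 + 3]].
At the point, J = [[-15.0000, -25.0000], [8.0000, 11.0000]] (det J = 35.0000).
Solving J·Δ = −F gives Δ = (0.0571, 0.6857).
Then the next iterate is (p, q)₁ = (-1.9429, -0.3143).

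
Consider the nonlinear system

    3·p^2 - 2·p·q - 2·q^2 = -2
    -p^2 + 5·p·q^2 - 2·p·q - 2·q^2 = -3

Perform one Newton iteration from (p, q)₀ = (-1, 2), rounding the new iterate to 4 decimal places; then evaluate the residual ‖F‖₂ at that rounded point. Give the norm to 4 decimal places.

5.9045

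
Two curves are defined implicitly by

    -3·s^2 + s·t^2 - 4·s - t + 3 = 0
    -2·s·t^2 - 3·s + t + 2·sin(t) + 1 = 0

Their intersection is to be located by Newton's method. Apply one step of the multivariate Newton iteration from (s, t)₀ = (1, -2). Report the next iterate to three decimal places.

(0.493, -0.991)

At (1, -2): F = (2.000, -13.81859).
Jacobian J = [[-6·s + t^2 - 4, 2·s·t - 1], [-2·t^2 - 3, -4·s·t + 2·cos(t) + 1]].
At the point, J = [[-6.000, -5.000], [-11.000, 8.16771]] (det J = -104.00624).
Solving J·Δ = −F gives Δ = (-0.507, 1.009).
Then the next iterate is (s, t)₁ = (0.493, -0.991).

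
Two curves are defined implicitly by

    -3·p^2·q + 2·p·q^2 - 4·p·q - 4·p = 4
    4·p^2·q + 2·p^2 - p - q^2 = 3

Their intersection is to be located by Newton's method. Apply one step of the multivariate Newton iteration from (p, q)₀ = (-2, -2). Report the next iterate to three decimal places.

(-1.481, -1.147)

At (-2, -2): F = (-4.000, -29.000).
Jacobian J = [[-6·p·q + 2·q^2 - 4·q - 4, -3·p^2 + 4·p·q - 4·p], [8·p·q + 4·p - 1, 4·p^2 - 2·q]].
At the point, J = [[-12.000, 12.000], [23.000, 20.000]] (det J = -516.000).
Solving J·Δ = −F gives Δ = (0.519, 0.853).
Then the next iterate is (p, q)₁ = (-1.481, -1.147).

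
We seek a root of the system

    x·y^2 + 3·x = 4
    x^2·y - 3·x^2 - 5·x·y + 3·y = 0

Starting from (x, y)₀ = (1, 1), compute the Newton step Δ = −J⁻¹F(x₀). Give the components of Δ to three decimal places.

At (1, 1): F = (0.000, -4.000).
Jacobian J = [[y^2 + 3, 2·x·y], [2·x·y - 6·x - 5·y, x^2 - 5·x + 3]].
At the point, J = [[4.000, 2.000], [-9.000, -1.000]] (det J = 14.000).
Solving J·Δ = −F gives Δ = (-0.571, 1.143).

(-0.571, 1.143)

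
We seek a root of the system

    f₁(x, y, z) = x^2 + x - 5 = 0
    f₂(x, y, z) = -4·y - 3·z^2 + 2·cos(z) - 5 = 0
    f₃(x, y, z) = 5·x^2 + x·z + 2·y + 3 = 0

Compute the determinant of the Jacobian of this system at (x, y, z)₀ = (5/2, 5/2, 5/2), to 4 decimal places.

J = [[2·x + 1, 0, 0], [0, -4, -6·z - 2·sin(z)], [10·x + z, 2, x]].
At the point, J = [[6.0000, 0.0000, 0.0000], [0.0000, -4.0000, -16.196944], [27.5000, 2.0000, 2.5000]].
det J = 134.3633.

134.3633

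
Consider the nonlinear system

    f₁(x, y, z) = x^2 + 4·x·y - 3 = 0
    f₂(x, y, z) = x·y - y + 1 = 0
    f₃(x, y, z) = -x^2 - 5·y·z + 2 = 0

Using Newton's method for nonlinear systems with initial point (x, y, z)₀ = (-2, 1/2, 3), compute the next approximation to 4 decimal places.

(-2.5000, 0.2500, -0.1000)

At (-2, 1/2, 3): F = (-3.0000, -0.5000, -9.5000).
Jacobian J = [[2·x + 4·y, 4·x, 0], [y, x - 1, 0], [-2·x, -5·z, -5·y]].
At the point, J = [[-2.0000, -8.0000, 0.0000], [0.5000, -3.0000, 0.0000], [4.0000, -15.0000, -2.5000]] (det J = -25.0000).
Solving J·Δ = −F gives Δ = (-0.5000, -0.2500, -3.1000).
Then the next iterate is (x, y, z)₁ = (-2.5000, 0.2500, -0.1000).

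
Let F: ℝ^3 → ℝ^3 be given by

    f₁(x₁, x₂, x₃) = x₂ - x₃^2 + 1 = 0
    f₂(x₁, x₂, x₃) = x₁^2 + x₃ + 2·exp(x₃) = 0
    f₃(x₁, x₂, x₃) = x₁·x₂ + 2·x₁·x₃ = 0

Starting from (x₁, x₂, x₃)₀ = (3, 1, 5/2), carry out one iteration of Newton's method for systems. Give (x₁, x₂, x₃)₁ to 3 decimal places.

At (3, 1, 5/2): F = (-4.250, 35.86499, 18.000).
Jacobian J = [[0, 1, -2·x₃], [2·x₁, 0, 2·exp(x₃) + 1], [x₂ + 2·x₃, x₁, 2·x₁]].
At the point, J = [[0.000, 1.000, -5.000], [6.000, 0.000, 25.36499], [6.000, 3.000, 6.000]] (det J = 26.18993).
Solving J·Δ = −F gives Δ = (-1.024, -1.609, -1.172).
Then the next iterate is (x₁, x₂, x₃)₁ = (1.976, -0.609, 1.328).

(1.976, -0.609, 1.328)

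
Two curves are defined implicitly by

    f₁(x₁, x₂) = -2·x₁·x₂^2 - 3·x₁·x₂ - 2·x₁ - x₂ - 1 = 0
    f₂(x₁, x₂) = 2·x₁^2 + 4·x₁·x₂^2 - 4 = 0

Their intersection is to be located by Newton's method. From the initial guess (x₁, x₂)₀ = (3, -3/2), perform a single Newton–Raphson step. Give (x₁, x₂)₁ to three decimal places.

(1.646, -1.151)

At (3, -3/2): F = (-5.500, 41.000).
Jacobian J = [[-2·x₂^2 - 3·x₂ - 2, -4·x₁·x₂ - 3·x₁ - 1], [4·x₁ + 4·x₂^2, 8·x₁·x₂]].
At the point, J = [[-2.000, 8.000], [21.000, -36.000]] (det J = -96.000).
Solving J·Δ = −F gives Δ = (-1.354, 0.349).
Then the next iterate is (x₁, x₂)₁ = (1.646, -1.151).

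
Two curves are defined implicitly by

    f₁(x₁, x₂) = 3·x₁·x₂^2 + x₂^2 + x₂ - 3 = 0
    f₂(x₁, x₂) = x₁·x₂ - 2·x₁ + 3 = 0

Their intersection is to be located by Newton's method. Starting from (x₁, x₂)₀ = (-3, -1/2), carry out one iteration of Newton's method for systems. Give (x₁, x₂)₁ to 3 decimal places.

(0.852, -0.210)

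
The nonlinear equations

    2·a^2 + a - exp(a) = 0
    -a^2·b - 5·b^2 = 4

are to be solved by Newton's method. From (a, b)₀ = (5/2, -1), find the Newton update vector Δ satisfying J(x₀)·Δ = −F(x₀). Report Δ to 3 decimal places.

(2.383, -2.444)

At (5/2, -1): F = (2.81751, -2.750).
Jacobian J = [[4·a - exp(a) + 1, 0], [-2·a·b, -a^2 - 10·b]].
At the point, J = [[-1.18249, 0.000], [5.000, 3.750]] (det J = -4.43435).
Solving J·Δ = −F gives Δ = (2.383, -2.444).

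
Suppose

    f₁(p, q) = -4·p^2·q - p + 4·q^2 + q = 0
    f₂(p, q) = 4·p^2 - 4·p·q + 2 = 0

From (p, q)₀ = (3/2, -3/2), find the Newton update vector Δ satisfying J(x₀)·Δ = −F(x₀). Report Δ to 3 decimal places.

At (3/2, -3/2): F = (19.500, 20.000).
Jacobian J = [[-8·p·q - 1, -4·p^2 + 8·q + 1], [8·p - 4·q, -4·p]].
At the point, J = [[17.000, -20.000], [18.000, -6.000]] (det J = 258.000).
Solving J·Δ = −F gives Δ = (-1.097, 0.043).

(-1.097, 0.043)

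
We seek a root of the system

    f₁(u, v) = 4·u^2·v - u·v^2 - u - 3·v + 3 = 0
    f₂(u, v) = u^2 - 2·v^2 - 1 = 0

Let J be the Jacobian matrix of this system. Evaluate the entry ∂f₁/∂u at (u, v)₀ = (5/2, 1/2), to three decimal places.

8.750

∂f₁/∂u = 8·u·v - v^2 - 1.
At (5/2, 1/2) this is 8.750.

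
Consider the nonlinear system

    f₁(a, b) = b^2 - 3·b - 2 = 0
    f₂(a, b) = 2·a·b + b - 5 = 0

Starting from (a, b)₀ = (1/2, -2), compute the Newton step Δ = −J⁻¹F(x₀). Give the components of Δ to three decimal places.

(-1.679, 1.143)

At (1/2, -2): F = (8.000, -9.000).
Jacobian J = [[0, 2·b - 3], [2·b, 2·a + 1]].
At the point, J = [[0.000, -7.000], [-4.000, 2.000]] (det J = -28.000).
Solving J·Δ = −F gives Δ = (-1.679, 1.143).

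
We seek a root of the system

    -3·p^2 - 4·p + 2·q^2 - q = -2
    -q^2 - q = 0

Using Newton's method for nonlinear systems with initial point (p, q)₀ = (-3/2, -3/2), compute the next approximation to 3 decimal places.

(-2.425, -1.125)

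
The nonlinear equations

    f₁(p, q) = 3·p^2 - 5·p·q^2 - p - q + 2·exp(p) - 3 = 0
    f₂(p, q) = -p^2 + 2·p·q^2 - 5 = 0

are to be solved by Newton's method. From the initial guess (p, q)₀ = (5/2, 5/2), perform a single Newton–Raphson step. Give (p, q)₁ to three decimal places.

At (5/2, 5/2): F = (-43.01001, 20.000).
Jacobian J = [[6·p - 5·q^2 + 2·exp(p) - 1, -10·p·q - 1], [-2·p + 2·q^2, 4·p·q]].
At the point, J = [[7.11499, -63.500], [7.500, 25.000]] (det J = 654.12470).
Solving J·Δ = −F gives Δ = (-0.298, -0.711).
Then the next iterate is (p, q)₁ = (2.202, 1.789).

(2.202, 1.789)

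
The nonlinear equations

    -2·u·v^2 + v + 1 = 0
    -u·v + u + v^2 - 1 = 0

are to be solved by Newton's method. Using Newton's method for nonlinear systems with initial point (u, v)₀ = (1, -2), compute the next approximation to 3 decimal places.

(1.692, -0.385)

At (1, -2): F = (-9.000, 6.000).
Jacobian J = [[-2·v^2, -4·u·v + 1], [-v + 1, -u + 2·v]].
At the point, J = [[-8.000, 9.000], [3.000, -5.000]] (det J = 13.000).
Solving J·Δ = −F gives Δ = (0.692, 1.615).
Then the next iterate is (u, v)₁ = (1.692, -0.385).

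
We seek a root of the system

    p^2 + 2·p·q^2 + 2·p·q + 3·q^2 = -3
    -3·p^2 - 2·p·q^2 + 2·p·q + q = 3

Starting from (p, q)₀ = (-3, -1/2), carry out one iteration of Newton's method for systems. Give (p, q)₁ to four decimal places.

(-1.0599, 0.0465)

At (-3, -1/2): F = (14.2500, -26.0000).
Jacobian J = [[2·p + 2·q^2 + 2·q, 4·p·q + 2·p + 6·q], [-6·p - 2·q^2 + 2·q, -4·p·q + 2·p + 1]].
At the point, J = [[-6.5000, -3.0000], [16.5000, -11.0000]] (det J = 121.0000).
Solving J·Δ = −F gives Δ = (1.9401, 0.5465).
Then the next iterate is (p, q)₁ = (-1.0599, 0.0465).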